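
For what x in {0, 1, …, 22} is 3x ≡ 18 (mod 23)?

6

The inverse of 3 mod 23 is 8 (since 3·8 = 24 ≡ 1).
So x ≡ 8·18 = 144 ≡ 6 (mod 23).
Check: 3·6 = 18 = 0·23 + 18.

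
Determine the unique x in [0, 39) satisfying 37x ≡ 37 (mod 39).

37⁻¹ ≡ 19 (mod 39) because 37·19 = 703 = 18·39 + 1.
So x ≡ 19·37 = 703 ≡ 1 (mod 39).
Check: 37·1 = 37 = 0·39 + 37.

1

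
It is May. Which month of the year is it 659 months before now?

June

659 − 54·12 = 11, so 659 ≡ 11 (mod 12).
May − 11 months → June.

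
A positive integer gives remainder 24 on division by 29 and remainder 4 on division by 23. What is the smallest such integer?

x ≡ 4 (mod 23) gives x ∈ {4, 27, 50, 73, 96, 119, 142, 165, …}.
The first of these with x mod 29 = 24 is 372.

372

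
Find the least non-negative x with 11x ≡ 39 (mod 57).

The inverse of 11 mod 57 is 26 (since 11·26 = 286 ≡ 1).
So x ≡ 26·39 = 1014 ≡ 45 (mod 57).

45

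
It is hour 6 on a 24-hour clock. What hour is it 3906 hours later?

0

3906 − 162·24 = 18, so 3906 ≡ 18 (mod 24).
(6 + 18) mod 24 = 0.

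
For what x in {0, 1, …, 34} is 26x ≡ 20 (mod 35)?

26⁻¹ ≡ 31 (mod 35) because 26·31 = 806 = 23·35 + 1.
Multiplying both sides by 31: x ≡ 31·20 = 620 ≡ 25 (mod 35).

25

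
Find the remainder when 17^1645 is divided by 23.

11

By repeated squaring mod 23: 17^1≡17, 17^2≡13, 17^4≡8, 17^8≡18, 17^16≡2, 17^32≡4, 17^64≡16, 17^128≡3, 17^256≡9, 17^512≡12, 17^1024≡6.
Since 1645 = 1 + 4 + 8 + 32 + 64 + 512 + 1024 in binary, 17^1645 ≡ 17·8·18·4·16·12·6 ≡ 11 (mod 23).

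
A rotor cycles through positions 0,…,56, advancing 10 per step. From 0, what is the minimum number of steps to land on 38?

38

10⁻¹ ≡ 40 (mod 57) because 10·40 = 400 = 7·57 + 1.
Multiplying both sides by 40: x ≡ 40·38 = 1520 ≡ 38 (mod 57).
Check: 10·38 = 380 = 6·57 + 38.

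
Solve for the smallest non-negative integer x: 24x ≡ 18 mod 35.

24⁻¹ ≡ 19 (mod 35) because 24·19 = 456 = 13·35 + 1.
Multiplying both sides by 19: x ≡ 19·18 = 342 ≡ 27 (mod 35).

27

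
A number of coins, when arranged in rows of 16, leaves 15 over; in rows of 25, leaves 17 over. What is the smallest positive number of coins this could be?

367

x ≡ 15 (mod 16) gives x ∈ {15, 31, 47, 63, 79, 95, 111, 127, …}.
The first of these with x mod 25 = 17 is 367.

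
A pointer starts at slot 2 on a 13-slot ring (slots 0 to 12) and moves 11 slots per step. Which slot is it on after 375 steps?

6

375·11 = 4125.
4125 = 317·13 + 4, so 4125 mod 13 = 4.
(2 + 4) mod 13 = 6.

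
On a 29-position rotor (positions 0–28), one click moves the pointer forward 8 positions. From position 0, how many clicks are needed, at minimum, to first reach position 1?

11

29 = 3·8 + 5
8 = 1·5 + 3
5 = 1·3 + 2
3 = 1·2 + 1
2 = 2·1 + 0
Back-substituting gives 8·11 ≡ 1 (mod 29).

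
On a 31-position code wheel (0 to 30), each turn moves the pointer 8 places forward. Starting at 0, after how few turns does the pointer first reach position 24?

8⁻¹ ≡ 4 (mod 31) because 8·4 = 32 = 1·31 + 1.
So x ≡ 4·24 = 96 ≡ 3 (mod 31).
Check: 8·3 = 24 = 0·31 + 24.

3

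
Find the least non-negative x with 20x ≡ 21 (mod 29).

17

The inverse of 20 mod 29 is 16 (since 20·16 = 320 ≡ 1).
So x ≡ 16·21 = 336 ≡ 17 (mod 29).
Check: 20·17 = 340 = 11·29 + 21.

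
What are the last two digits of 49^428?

01

Successive squares of 49 mod 100: 49^1≡49, 49^2≡1, 49^4≡1, 49^8≡1, 49^16≡1, 49^32≡1, 49^64≡1, 49^128≡1, 49^256≡1.
Since 428 = 4 + 8 + 32 + 128 + 256 in binary, 49^428 ≡ 1·1·1·1·1 ≡ 1 (mod 100).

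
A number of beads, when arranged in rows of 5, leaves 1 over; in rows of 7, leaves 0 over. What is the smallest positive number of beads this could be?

Since 7·3 ≡ 1 (mod 5), take x = 0 + 7·((1−0)·3 mod 5) = 0 + 7·3 = 21.
Check: 21 mod 5 = 1, 21 mod 7 = 0.

21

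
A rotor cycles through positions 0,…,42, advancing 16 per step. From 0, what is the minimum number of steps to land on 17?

36

The inverse of 16 mod 43 is 35 (since 16·35 = 560 ≡ 1).
So x ≡ 35·17 = 595 ≡ 36 (mod 43).
Check: 16·36 = 576 = 13·43 + 17.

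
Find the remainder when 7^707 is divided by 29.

Successive squares of 7 mod 29: 7^1≡7, 7^2≡20, 7^4≡23, 7^8≡7, 7^16≡20, 7^32≡23, 7^64≡7, 7^128≡20, 7^256≡23, 7^512≡7.
707 = 1 + 2 + 64 + 128 + 512, so 7^707 ≡ 7·20·7·20·7 ≡ 1 (mod 29).

1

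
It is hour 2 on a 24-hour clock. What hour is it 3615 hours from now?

3615 mod 24 = 15 (since 150·24 = 3600).
(2 + 15) mod 24 = 17.

17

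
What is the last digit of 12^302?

4

The units digit of 12^n cycles with period 4: 2, 4, 8, 6, …
302 mod 4 = 2, so the last digit matches 2^2 = 4.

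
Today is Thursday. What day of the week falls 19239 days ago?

Monday

Dividing 19239 by 7 gives quotient 2748 and remainder 3.
Thursday − 3 days → Monday.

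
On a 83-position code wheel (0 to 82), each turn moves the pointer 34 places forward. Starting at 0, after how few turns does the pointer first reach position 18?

64

The inverse of 34 mod 83 is 22 (since 34·22 = 748 ≡ 1).
So x ≡ 22·18 = 396 ≡ 64 (mod 83).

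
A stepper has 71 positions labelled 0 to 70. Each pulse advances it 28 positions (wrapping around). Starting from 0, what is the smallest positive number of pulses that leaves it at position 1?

28·33 = 924 = 13·71 + 1, so 28⁻¹ ≡ 33 (mod 71).

33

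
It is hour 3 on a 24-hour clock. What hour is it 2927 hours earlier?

4

2927 = 121·24 + 23, so 2927 mod 24 = 23.
(3 − 23) mod 24 = 4.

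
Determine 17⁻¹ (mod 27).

17·8 = 136 = 5·27 + 1, so 17⁻¹ ≡ 8 (mod 27).

8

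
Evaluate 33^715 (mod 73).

Successive squares of 33 mod 73: 33^1≡33, 33^2≡67, 33^4≡36, 33^8≡55, 33^16≡32, 33^32≡2, 33^64≡4, 33^128≡16, 33^256≡37, 33^512≡55.
715 = 1 + 2 + 8 + 64 + 128 + 512, so 33^715 ≡ 33·67·55·4·16·55 ≡ 11 (mod 73).

11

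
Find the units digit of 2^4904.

Powers of 2 mod 10 repeat with period 4: 2, 4, 8, 6.
4904 mod 4 = 0, so the last digit matches 2^4 = 6.

6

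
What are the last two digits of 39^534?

41

Successive squares of 39 mod 100: 39^1≡39, 39^2≡21, 39^4≡41, 39^8≡81, 39^16≡61, 39^32≡21, 39^64≡41, 39^128≡81, 39^256≡61, 39^512≡21.
Since 534 = 2 + 4 + 16 + 512 in binary, 39^534 ≡ 21·41·61·21 ≡ 41 (mod 100).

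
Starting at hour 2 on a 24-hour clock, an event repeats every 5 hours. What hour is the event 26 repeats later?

26·5 = 130.
Dividing 130 by 24 gives quotient 5 and remainder 10.
(2 + 10) mod 24 = 12.

12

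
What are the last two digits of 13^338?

Square-and-reduce mod 100: 13^1≡13, 13^2≡69, 13^4≡61, 13^8≡21, 13^16≡41, 13^32≡81, 13^64≡61, 13^128≡21, 13^256≡41.
Since 338 = 2 + 16 + 64 + 256 in binary, 13^338 ≡ 69·41·61·41 ≡ 29 (mod 100).

29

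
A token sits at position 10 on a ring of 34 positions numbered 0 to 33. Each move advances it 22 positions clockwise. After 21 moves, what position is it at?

30

21·22 = 462.
462 mod 34 = 20 (since 13·34 = 442).
(10 + 20) mod 34 = 30.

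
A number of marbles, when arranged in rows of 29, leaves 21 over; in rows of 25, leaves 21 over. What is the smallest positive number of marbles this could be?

21

Since 25·7 ≡ 1 (mod 29), take x = 21 + 25·((21−21)·7 mod 29) = 21 + 25·0 = 21.
Check: 21 mod 29 = 21, 21 mod 25 = 21.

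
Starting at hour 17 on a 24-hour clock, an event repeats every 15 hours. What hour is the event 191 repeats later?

191·15 = 2865.
2865 = 119·24 + 9, so 2865 mod 24 = 9.
(17 + 9) mod 24 = 2.

2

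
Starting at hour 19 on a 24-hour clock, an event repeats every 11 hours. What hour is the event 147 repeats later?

147·11 = 1617.
Dividing 1617 by 24 gives quotient 67 and remainder 9.
(19 + 9) mod 24 = 4.

4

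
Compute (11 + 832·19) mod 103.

832·19 = 15808.
15808 mod 103 = 49 (since 153·103 = 15759).
(11 + 49) mod 103 = 60.

60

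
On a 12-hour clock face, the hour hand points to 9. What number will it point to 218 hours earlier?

218 = 18·12 + 2, so 218 mod 12 = 2.
9 − 2 → 7 on a 12-hour dial.

7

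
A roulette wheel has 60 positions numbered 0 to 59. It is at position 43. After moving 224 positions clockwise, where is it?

27

224 mod 60 = 44 (since 3·60 = 180).
(43 + 44) mod 60 = 27.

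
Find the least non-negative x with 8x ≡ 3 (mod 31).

12

The inverse of 8 mod 31 is 4 (since 8·4 = 32 ≡ 1).
So x ≡ 4·3 = 12 ≡ 12 (mod 31).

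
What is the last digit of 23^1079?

7

Powers of 3 mod 10 repeat with period 4: 3, 9, 7, 1.
1079 leaves remainder 3 on division by 4, so 23^1079 ends in 7.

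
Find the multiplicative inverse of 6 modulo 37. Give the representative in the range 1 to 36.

31

6·31 = 186 = 5·37 + 1, so 6⁻¹ ≡ 31 (mod 37).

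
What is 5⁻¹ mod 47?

5·19 = 95 = 2·47 + 1, so 5⁻¹ ≡ 19 (mod 47).

19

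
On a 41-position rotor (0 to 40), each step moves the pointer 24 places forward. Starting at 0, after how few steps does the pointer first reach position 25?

13

The inverse of 24 mod 41 is 12 (since 24·12 = 288 ≡ 1).
Multiplying both sides by 12: x ≡ 12·25 = 300 ≡ 13 (mod 41).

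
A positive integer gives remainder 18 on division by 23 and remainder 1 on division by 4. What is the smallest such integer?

41

Since 4·6 ≡ 1 (mod 23), take x = 1 + 4·((18−1)·6 mod 23) = 1 + 4·10 = 41.
Check: 41 mod 23 = 18, 41 mod 4 = 1.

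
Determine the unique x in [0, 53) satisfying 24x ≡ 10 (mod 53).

49

24⁻¹ ≡ 42 (mod 53) because 24·42 = 1008 = 19·53 + 1.
So x ≡ 42·10 = 420 ≡ 49 (mod 53).
Check: 24·49 = 1176 = 22·53 + 10.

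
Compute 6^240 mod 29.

Successive squares of 6 mod 29: 6^1≡6, 6^2≡7, 6^4≡20, 6^8≡23, 6^16≡7, 6^32≡20, 6^64≡23, 6^128≡7.
Since 240 = 16 + 32 + 64 + 128 in binary, 6^240 ≡ 7·20·23·7 ≡ 7 (mod 29).

7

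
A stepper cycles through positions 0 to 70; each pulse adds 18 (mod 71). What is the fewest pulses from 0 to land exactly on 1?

4

71 = 3·18 + 17
18 = 1·17 + 1
17 = 17·1 + 0
Back-substituting gives 18·4 ≡ 1 (mod 71).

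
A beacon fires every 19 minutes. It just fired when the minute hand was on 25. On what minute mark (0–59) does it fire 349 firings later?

56

349·19 = 6631.
Dividing 6631 by 60 gives quotient 110 and remainder 31.
(25 + 31) mod 60 = 56.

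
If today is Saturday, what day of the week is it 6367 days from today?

Wednesday

6367 = 909·7 + 4, so 6367 mod 7 = 4.
Saturday + 4 days → Wednesday.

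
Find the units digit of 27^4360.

Last digits of 7^n: 7, 9, 3, 1 (period 4).
4360 leaves remainder 0 on division by 4, so 27^4360 ends in 1.

1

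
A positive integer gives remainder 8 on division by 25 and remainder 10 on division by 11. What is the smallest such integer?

208

Since 11·16 ≡ 1 (mod 25), take x = 10 + 11·((8−10)·16 mod 25) = 10 + 11·18 = 208.
Check: 208 mod 25 = 8, 208 mod 11 = 10.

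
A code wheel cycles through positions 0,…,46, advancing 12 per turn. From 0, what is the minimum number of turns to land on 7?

The inverse of 12 mod 47 is 4 (since 12·4 = 48 ≡ 1).
So x ≡ 4·7 = 28 ≡ 28 (mod 47).

28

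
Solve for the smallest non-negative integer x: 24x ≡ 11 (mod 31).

25

24⁻¹ ≡ 22 (mod 31) because 24·22 = 528 = 17·31 + 1.
So x ≡ 22·11 = 242 ≡ 25 (mod 31).
Check: 24·25 = 600 = 19·31 + 11.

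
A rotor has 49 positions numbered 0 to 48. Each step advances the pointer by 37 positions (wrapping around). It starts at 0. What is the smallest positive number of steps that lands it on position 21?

35

37⁻¹ ≡ 4 (mod 49) because 37·4 = 148 = 3·49 + 1.
So x ≡ 4·21 = 84 ≡ 35 (mod 49).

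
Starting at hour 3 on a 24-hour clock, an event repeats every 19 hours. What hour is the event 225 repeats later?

225·19 = 4275.
Dividing 4275 by 24 gives quotient 178 and remainder 3.
(3 + 3) mod 24 = 6.

6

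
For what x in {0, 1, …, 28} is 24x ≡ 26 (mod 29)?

18

24⁻¹ ≡ 23 (mod 29) because 24·23 = 552 = 19·29 + 1.
Multiplying both sides by 23: x ≡ 23·26 = 598 ≡ 18 (mod 29).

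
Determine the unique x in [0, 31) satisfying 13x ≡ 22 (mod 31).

16

The inverse of 13 mod 31 is 12 (since 13·12 = 156 ≡ 1).
So x ≡ 12·22 = 264 ≡ 16 (mod 31).
Check: 13·16 = 208 = 6·31 + 22.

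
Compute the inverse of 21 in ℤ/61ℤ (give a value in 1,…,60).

32

21·32 = 672 = 11·61 + 1, so 21⁻¹ ≡ 32 (mod 61).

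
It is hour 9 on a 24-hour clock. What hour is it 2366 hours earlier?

19

2366 mod 24 = 14 (since 98·24 = 2352).
(9 − 14) mod 24 = 19.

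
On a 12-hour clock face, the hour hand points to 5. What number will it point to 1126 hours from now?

3

1126 mod 12 = 10 (since 93·12 = 1116).
5 + 10 → 3 on a 12-hour dial.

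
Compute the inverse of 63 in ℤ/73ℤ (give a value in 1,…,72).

63·51 = 3213 = 44·73 + 1, so 63⁻¹ ≡ 51 (mod 73).

51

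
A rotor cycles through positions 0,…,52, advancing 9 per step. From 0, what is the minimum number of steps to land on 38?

9⁻¹ ≡ 6 (mod 53) because 9·6 = 54 = 1·53 + 1.
So x ≡ 6·38 = 228 ≡ 16 (mod 53).

16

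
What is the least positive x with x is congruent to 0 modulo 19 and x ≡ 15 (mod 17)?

Since 17·9 ≡ 1 (mod 19), take x = 15 + 17·((0−15)·9 mod 19) = 15 + 17·17 = 304.
Check: 304 mod 19 = 0, 304 mod 17 = 15.

304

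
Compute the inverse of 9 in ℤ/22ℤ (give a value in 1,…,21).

9·5 = 45 = 2·22 + 1, so 9⁻¹ ≡ 5 (mod 22).

5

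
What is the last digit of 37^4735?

The units digit of 37^n cycles with period 4: 7, 9, 3, 1, …
4735 mod 4 = 3, so the last digit matches 7^3 = 3.

3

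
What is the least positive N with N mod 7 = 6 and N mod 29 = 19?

Since 29·1 ≡ 1 (mod 7), take x = 19 + 29·((6−19)·1 mod 7) = 19 + 29·1 = 48.
Check: 48 mod 7 = 6, 48 mod 29 = 19.

48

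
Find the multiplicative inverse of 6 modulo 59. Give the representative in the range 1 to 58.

6·10 = 60 = 1·59 + 1, so 6⁻¹ ≡ 10 (mod 59).

10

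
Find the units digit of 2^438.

Powers of 2 mod 10 repeat with period 4: 2, 4, 8, 6.
438 leaves remainder 2 on division by 4, so 2^438 ends in 4.

4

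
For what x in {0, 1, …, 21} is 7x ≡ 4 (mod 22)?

The inverse of 7 mod 22 is 19 (since 7·19 = 133 ≡ 1).
Multiplying both sides by 19: x ≡ 19·4 = 76 ≡ 10 (mod 22).

10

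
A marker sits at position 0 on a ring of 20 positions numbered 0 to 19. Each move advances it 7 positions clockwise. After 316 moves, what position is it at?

12

316·7 = 2212.
2212 − 110·20 = 12, so 2212 ≡ 12 (mod 20).
(0 + 12) mod 20 = 12.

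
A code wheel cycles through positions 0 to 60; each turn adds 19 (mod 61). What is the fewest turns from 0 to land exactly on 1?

61 = 3·19 + 4
19 = 4·4 + 3
4 = 1·3 + 1
3 = 3·1 + 0
Back-substituting gives 19·45 ≡ 1 (mod 61).

45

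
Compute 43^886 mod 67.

15

By repeated squaring mod 67: 43^1≡43, 43^2≡40, 43^4≡59, 43^8≡64, 43^16≡9, 43^32≡14, 43^64≡62, 43^128≡25, 43^256≡22, 43^512≡15.
Since 886 = 2 + 4 + 16 + 32 + 64 + 256 + 512 in binary, 43^886 ≡ 40·59·9·14·62·22·15 ≡ 15 (mod 67).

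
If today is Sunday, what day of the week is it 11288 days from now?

Dividing 11288 by 7 gives quotient 1612 and remainder 4.
Sunday + 4 days → Thursday.

Thursday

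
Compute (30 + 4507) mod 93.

4507 − 48·93 = 43, so 4507 ≡ 43 (mod 93).
(30 + 43) mod 93 = 73.

73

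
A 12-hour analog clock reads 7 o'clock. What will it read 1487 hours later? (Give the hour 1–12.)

1487 mod 12 = 11 (since 123·12 = 1476).
7 + 11 → 6 on a 12-hour dial.

6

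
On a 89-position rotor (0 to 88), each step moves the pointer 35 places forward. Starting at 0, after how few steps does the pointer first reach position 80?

15

The inverse of 35 mod 89 is 28 (since 35·28 = 980 ≡ 1).
So x ≡ 28·80 = 2240 ≡ 15 (mod 89).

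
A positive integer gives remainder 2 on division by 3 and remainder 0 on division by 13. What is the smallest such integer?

26

x ≡ 2 (mod 3) gives x ∈ {2, 5, 8, 11, 14, 17, 20, 23, …}.
The first of these with x mod 13 = 0 is 26.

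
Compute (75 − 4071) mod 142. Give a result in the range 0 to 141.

4071 mod 142 = 95 (since 28·142 = 3976).
(75 − 95) mod 142 = 122.

122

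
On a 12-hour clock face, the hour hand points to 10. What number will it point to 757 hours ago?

9

757 = 63·12 + 1, so 757 mod 12 = 1.
10 − 1 → 9 on a 12-hour dial.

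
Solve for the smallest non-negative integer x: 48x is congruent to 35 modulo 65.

40

The inverse of 48 mod 65 is 42 (since 48·42 = 2016 ≡ 1).
Multiplying both sides by 42: x ≡ 42·35 = 1470 ≡ 40 (mod 65).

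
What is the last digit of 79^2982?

Last digits of 9^n: 9, 1 (period 2).
2982 leaves remainder 0 on division by 2, so 79^2982 ends in 1.

1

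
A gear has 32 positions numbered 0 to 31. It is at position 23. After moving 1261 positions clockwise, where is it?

4

1261 mod 32 = 13 (since 39·32 = 1248).
(23 + 13) mod 32 = 4.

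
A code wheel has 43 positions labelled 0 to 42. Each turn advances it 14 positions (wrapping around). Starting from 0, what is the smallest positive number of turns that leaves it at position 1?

40

14·40 = 560 = 13·43 + 1, so 14⁻¹ ≡ 40 (mod 43).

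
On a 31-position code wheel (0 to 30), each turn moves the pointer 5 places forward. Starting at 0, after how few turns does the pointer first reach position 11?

5⁻¹ ≡ 25 (mod 31) because 5·25 = 125 = 4·31 + 1.
So x ≡ 25·11 = 275 ≡ 27 (mod 31).
Check: 5·27 = 135 = 4·31 + 11.

27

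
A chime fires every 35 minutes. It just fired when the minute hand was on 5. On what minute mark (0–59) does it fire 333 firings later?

20

333·35 = 11655.
11655 = 194·60 + 15, so 11655 mod 60 = 15.
(5 + 15) mod 60 = 20.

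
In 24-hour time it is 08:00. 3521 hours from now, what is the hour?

3521 mod 24 = 17 (since 146·24 = 3504).
(8 + 17) mod 24 = 1.

1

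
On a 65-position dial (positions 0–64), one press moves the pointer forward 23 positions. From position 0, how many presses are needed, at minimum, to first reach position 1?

17

65 = 2·23 + 19
23 = 1·19 + 4
19 = 4·4 + 3
4 = 1·3 + 1
3 = 3·1 + 0
Back-substituting gives 23·17 ≡ 1 (mod 65).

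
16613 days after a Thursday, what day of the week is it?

Dividing 16613 by 7 gives quotient 2373 and remainder 2.
Thursday + 2 days → Saturday.

Saturday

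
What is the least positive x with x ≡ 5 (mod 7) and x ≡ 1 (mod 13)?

40

Since 13·6 ≡ 1 (mod 7), take x = 1 + 13·((5−1)·6 mod 7) = 1 + 13·3 = 40.
Check: 40 mod 7 = 5, 40 mod 13 = 1.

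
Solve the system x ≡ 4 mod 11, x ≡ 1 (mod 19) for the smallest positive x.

Since 19·7 ≡ 1 (mod 11), take x = 1 + 19·((4−1)·7 mod 11) = 1 + 19·10 = 191.
Check: 191 mod 11 = 4, 191 mod 19 = 1.

191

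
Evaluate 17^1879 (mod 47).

Successive squares of 17 mod 47: 17^1≡17, 17^2≡7, 17^4≡2, 17^8≡4, 17^16≡16, 17^32≡21, 17^64≡18, 17^128≡42, 17^256≡25, 17^512≡14, 17^1024≡8.
1879 = 1 + 2 + 4 + 16 + 64 + 256 + 512 + 1024, so 17^1879 ≡ 17·7·2·16·18·25·14·8 ≡ 16 (mod 47).

16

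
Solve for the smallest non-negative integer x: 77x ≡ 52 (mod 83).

The inverse of 77 mod 83 is 69 (since 77·69 = 5313 ≡ 1).
Multiplying both sides by 69: x ≡ 69·52 = 3588 ≡ 19 (mod 83).
Check: 77·19 = 1463 = 17·83 + 52.

19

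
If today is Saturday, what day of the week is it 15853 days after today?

15853 = 2264·7 + 5, so 15853 mod 7 = 5.
Saturday + 5 days → Thursday.

Thursday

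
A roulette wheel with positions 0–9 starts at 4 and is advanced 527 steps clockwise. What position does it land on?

Dividing 527 by 10 gives quotient 52 and remainder 7.
(4 + 7) mod 10 = 1.

1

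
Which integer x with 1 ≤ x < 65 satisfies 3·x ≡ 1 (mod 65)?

3·22 = 66 = 1·65 + 1, so 3⁻¹ ≡ 22 (mod 65).

22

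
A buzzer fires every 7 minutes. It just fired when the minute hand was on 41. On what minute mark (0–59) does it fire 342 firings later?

342·7 = 2394.
2394 − 39·60 = 54, so 2394 ≡ 54 (mod 60).
(41 + 54) mod 60 = 35.

35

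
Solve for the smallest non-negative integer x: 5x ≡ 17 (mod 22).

21

The inverse of 5 mod 22 is 9 (since 5·9 = 45 ≡ 1).
So x ≡ 9·17 = 153 ≡ 21 (mod 22).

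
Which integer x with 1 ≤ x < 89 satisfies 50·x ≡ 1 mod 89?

73

50·73 = 3650 = 41·89 + 1, so 50⁻¹ ≡ 73 (mod 89).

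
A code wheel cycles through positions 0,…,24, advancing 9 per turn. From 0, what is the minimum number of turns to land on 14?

The inverse of 9 mod 25 is 14 (since 9·14 = 126 ≡ 1).
So x ≡ 14·14 = 196 ≡ 21 (mod 25).
Check: 9·21 = 189 = 7·25 + 14.

21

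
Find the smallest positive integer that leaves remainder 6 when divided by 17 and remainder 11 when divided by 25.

261

x ≡ 6 (mod 17) gives x ∈ {6, 23, 40, 57, 74, 91, 108, 125, …}.
The first of these with x mod 25 = 11 is 261.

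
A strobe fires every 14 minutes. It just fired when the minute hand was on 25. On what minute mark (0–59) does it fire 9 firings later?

9·14 = 126.
126 mod 60 = 6 (since 2·60 = 120).
(25 + 6) mod 60 = 31.

31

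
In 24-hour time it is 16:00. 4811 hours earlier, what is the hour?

4811 mod 24 = 11 (since 200·24 = 4800).
(16 − 11) mod 24 = 5.

5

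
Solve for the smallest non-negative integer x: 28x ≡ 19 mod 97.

18

The inverse of 28 mod 97 is 52 (since 28·52 = 1456 ≡ 1).
Multiplying both sides by 52: x ≡ 52·19 = 988 ≡ 18 (mod 97).
Check: 28·18 = 504 = 5·97 + 19.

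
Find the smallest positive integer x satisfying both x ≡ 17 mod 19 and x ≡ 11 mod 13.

245

Since 13·3 ≡ 1 (mod 19), take x = 11 + 13·((17−11)·3 mod 19) = 11 + 13·18 = 245.
Check: 245 mod 19 = 17, 245 mod 13 = 11.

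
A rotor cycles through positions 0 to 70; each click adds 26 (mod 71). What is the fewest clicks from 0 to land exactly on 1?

41

71 = 2·26 + 19
26 = 1·19 + 7
19 = 2·7 + 5
7 = 1·5 + 2
5 = 2·2 + 1
2 = 2·1 + 0
Back-substituting gives 26·41 ≡ 1 (mod 71).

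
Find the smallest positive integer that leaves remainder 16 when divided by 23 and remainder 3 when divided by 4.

39

x ≡ 3 (mod 4) gives x ∈ {3, 7, 11, 15, 19, 23, 27, 31, …}.
The first of these with x mod 23 = 16 is 39.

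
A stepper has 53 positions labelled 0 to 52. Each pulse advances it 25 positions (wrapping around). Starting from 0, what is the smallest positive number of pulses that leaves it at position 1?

53 = 2·25 + 3
25 = 8·3 + 1
3 = 3·1 + 0
Back-substituting gives 25·17 ≡ 1 (mod 53).

17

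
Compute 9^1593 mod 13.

1

By repeated squaring mod 13: 9^1≡9, 9^2≡3, 9^4≡9, 9^8≡3, 9^16≡9, 9^32≡3, 9^64≡9, 9^128≡3, 9^256≡9, 9^512≡3, 9^1024≡9.
Since 1593 = 1 + 8 + 16 + 32 + 512 + 1024 in binary, 9^1593 ≡ 9·3·9·3·3·9 ≡ 1 (mod 13).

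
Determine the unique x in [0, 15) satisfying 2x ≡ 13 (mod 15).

14

The inverse of 2 mod 15 is 8 (since 2·8 = 16 ≡ 1).
Multiplying both sides by 8: x ≡ 8·13 = 104 ≡ 14 (mod 15).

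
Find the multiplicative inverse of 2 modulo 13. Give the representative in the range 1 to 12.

7

13 = 6·2 + 1
2 = 2·1 + 0
Back-substituting gives 2·7 ≡ 1 (mod 13).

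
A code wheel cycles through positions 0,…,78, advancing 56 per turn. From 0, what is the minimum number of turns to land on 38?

56⁻¹ ≡ 24 (mod 79) because 56·24 = 1344 = 17·79 + 1.
Multiplying both sides by 24: x ≡ 24·38 = 912 ≡ 43 (mod 79).

43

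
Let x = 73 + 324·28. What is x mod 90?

324·28 = 9072.
9072 − 100·90 = 72, so 9072 ≡ 72 (mod 90).
(73 + 72) mod 90 = 55.

55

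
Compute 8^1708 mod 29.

1

Square-and-reduce mod 29: 8^1≡8, 8^2≡6, 8^4≡7, 8^8≡20, 8^16≡23, 8^32≡7, 8^64≡20, 8^128≡23, 8^256≡7, 8^512≡20, 8^1024≡23.
Since 1708 = 4 + 8 + 32 + 128 + 512 + 1024 in binary, 8^1708 ≡ 7·20·7·23·20·23 ≡ 1 (mod 29).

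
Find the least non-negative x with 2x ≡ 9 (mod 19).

2⁻¹ ≡ 10 (mod 19) because 2·10 = 20 = 1·19 + 1.
Multiplying both sides by 10: x ≡ 10·9 = 90 ≡ 14 (mod 19).

14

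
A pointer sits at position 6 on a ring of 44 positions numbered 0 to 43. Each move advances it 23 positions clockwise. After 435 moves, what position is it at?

435·23 = 10005.
10005 = 227·44 + 17, so 10005 mod 44 = 17.
(6 + 17) mod 44 = 23.

23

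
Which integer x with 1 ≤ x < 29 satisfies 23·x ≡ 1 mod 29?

29 = 1·23 + 6
23 = 3·6 + 5
6 = 1·5 + 1
5 = 5·1 + 0
Back-substituting gives 23·24 ≡ 1 (mod 29).

24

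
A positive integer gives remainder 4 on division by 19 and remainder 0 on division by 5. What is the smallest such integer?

80

Since 5·4 ≡ 1 (mod 19), take x = 0 + 5·((4−0)·4 mod 19) = 0 + 5·16 = 80.
Check: 80 mod 19 = 4, 80 mod 5 = 0.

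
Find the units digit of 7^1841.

The units digit of 7^n cycles with period 4: 7, 9, 3, 1, …
1841 mod 4 = 1, so the last digit matches 7^1 = 7.

7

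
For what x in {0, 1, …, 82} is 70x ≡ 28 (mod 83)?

17

The inverse of 70 mod 83 is 51 (since 70·51 = 3570 ≡ 1).
Multiplying both sides by 51: x ≡ 51·28 = 1428 ≡ 17 (mod 83).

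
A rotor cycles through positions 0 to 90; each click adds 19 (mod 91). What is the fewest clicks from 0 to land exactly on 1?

24

19·24 = 456 = 5·91 + 1, so 19⁻¹ ≡ 24 (mod 91).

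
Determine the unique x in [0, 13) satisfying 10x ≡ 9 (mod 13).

10

The inverse of 10 mod 13 is 4 (since 10·4 = 40 ≡ 1).
Multiplying both sides by 4: x ≡ 4·9 = 36 ≡ 10 (mod 13).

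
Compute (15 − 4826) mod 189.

103

4826 mod 189 = 101 (since 25·189 = 4725).
(15 − 101) mod 189 = 103.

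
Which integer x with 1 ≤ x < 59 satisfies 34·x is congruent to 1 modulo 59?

59 = 1·34 + 25
34 = 1·25 + 9
25 = 2·9 + 7
9 = 1·7 + 2
7 = 3·2 + 1
2 = 2·1 + 0
Back-substituting gives 34·33 ≡ 1 (mod 59).

33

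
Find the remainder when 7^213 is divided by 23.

14

By repeated squaring mod 23: 7^1≡7, 7^2≡3, 7^4≡9, 7^8≡12, 7^16≡6, 7^32≡13, 7^64≡8, 7^128≡18.
Since 213 = 1 + 4 + 16 + 64 + 128 in binary, 7^213 ≡ 7·9·6·8·18 ≡ 14 (mod 23).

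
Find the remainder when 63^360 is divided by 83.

By repeated squaring mod 83: 63^1≡63, 63^2≡68, 63^4≡59, 63^8≡78, 63^16≡25, 63^32≡44, 63^64≡27, 63^128≡65, 63^256≡75.
360 = 8 + 32 + 64 + 256, so 63^360 ≡ 78·44·27·75 ≡ 44 (mod 83).

44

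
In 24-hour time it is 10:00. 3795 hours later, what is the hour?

13

3795 mod 24 = 3 (since 158·24 = 3792).
(10 + 3) mod 24 = 13.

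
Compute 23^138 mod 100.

Successive squares of 23 mod 100: 23^1≡23, 23^2≡29, 23^4≡41, 23^8≡81, 23^16≡61, 23^32≡21, 23^64≡41, 23^128≡81.
138 = 2 + 8 + 128, so 23^138 ≡ 29·81·81 ≡ 69 (mod 100).

69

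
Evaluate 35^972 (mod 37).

Square-and-reduce mod 37: 35^1≡35, 35^2≡4, 35^4≡16, 35^8≡34, 35^16≡9, 35^32≡7, 35^64≡12, 35^128≡33, 35^256≡16, 35^512≡34.
972 = 4 + 8 + 64 + 128 + 256 + 512, so 35^972 ≡ 16·34·12·33·16·34 ≡ 1 (mod 37).

1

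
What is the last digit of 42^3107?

8

Last digits of 2^n: 2, 4, 8, 6 (period 4).
3107 mod 4 = 3, so the last digit matches 2^3 = 8.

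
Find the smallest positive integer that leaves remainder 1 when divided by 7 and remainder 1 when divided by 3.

1

x ≡ 1 (mod 3) gives x ∈ {1}.
The first of these with x mod 7 = 1 is 1.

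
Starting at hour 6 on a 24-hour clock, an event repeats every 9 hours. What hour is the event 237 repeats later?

3

237·9 = 2133.
Dividing 2133 by 24 gives quotient 88 and remainder 21.
(6 + 21) mod 24 = 3.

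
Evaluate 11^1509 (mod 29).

19

By repeated squaring mod 29: 11^1≡11, 11^2≡5, 11^4≡25, 11^8≡16, 11^16≡24, 11^32≡25, 11^64≡16, 11^128≡24, 11^256≡25, 11^512≡16, 11^1024≡24.
1509 = 1 + 4 + 32 + 64 + 128 + 256 + 1024, so 11^1509 ≡ 11·25·25·16·24·25·24 ≡ 19 (mod 29).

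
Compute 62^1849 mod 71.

59

Successive squares of 62 mod 71: 62^1≡62, 62^2≡10, 62^4≡29, 62^8≡60, 62^16≡50, 62^32≡15, 62^64≡12, 62^128≡2, 62^256≡4, 62^512≡16, 62^1024≡43.
1849 = 1 + 8 + 16 + 32 + 256 + 512 + 1024, so 62^1849 ≡ 62·60·50·15·4·16·43 ≡ 59 (mod 71).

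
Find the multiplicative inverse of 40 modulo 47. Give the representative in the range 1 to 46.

20

40·20 = 800 = 17·47 + 1, so 40⁻¹ ≡ 20 (mod 47).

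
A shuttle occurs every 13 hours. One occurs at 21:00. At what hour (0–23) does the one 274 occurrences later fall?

274·13 = 3562.
3562 mod 24 = 10 (since 148·24 = 3552).
(21 + 10) mod 24 = 7.

7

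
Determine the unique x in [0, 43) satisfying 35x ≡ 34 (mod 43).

35⁻¹ ≡ 16 (mod 43) because 35·16 = 560 = 13·43 + 1.
So x ≡ 16·34 = 544 ≡ 28 (mod 43).
Check: 35·28 = 980 = 22·43 + 34.

28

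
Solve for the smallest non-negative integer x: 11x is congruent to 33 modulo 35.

3

11⁻¹ ≡ 16 (mod 35) because 11·16 = 176 = 5·35 + 1.
So x ≡ 16·33 = 528 ≡ 3 (mod 35).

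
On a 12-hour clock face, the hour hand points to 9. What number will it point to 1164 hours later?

1164 = 97·12 + 0, so 1164 mod 12 = 0.
9 + 0 → 9 on a 12-hour dial.

9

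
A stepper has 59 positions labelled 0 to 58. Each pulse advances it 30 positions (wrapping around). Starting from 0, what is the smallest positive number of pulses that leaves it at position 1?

59 = 1·30 + 29
30 = 1·29 + 1
29 = 29·1 + 0
Back-substituting gives 30·2 ≡ 1 (mod 59).

2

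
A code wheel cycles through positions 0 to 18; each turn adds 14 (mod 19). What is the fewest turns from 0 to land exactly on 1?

14·15 = 210 = 11·19 + 1, so 14⁻¹ ≡ 15 (mod 19).

15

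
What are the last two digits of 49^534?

01

Successive squares of 49 mod 100: 49^1≡49, 49^2≡1, 49^4≡1, 49^8≡1, 49^16≡1, 49^32≡1, 49^64≡1, 49^128≡1, 49^256≡1, 49^512≡1.
534 = 2 + 4 + 16 + 512, so 49^534 ≡ 1·1·1·1 ≡ 1 (mod 100).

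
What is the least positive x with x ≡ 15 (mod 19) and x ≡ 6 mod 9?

x ≡ 6 (mod 9) gives x ∈ {6, 15}.
The first of these with x mod 19 = 15 is 15.

15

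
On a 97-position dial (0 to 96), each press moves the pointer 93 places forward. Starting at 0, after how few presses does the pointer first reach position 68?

The inverse of 93 mod 97 is 24 (since 93·24 = 2232 ≡ 1).
So x ≡ 24·68 = 1632 ≡ 80 (mod 97).
Check: 93·80 = 7440 = 76·97 + 68.

80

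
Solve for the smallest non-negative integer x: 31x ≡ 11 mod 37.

29

The inverse of 31 mod 37 is 6 (since 31·6 = 186 ≡ 1).
So x ≡ 6·11 = 66 ≡ 29 (mod 37).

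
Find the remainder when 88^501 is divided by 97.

Successive squares of 88 mod 97: 88^1≡88, 88^2≡81, 88^4≡62, 88^8≡61, 88^16≡35, 88^32≡61, 88^64≡35, 88^128≡61, 88^256≡35.
501 = 1 + 4 + 16 + 32 + 64 + 128 + 256, so 88^501 ≡ 88·62·35·61·35·61·35 ≡ 64 (mod 97).

64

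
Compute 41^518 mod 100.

Square-and-reduce mod 100: 41^1≡41, 41^2≡81, 41^4≡61, 41^8≡21, 41^16≡41, 41^32≡81, 41^64≡61, 41^128≡21, 41^256≡41, 41^512≡81.
518 = 2 + 4 + 512, so 41^518 ≡ 81·61·81 ≡ 21 (mod 100).

21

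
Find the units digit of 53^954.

Powers of 3 mod 10 repeat with period 4: 3, 9, 7, 1.
954 leaves remainder 2 on division by 4, so 53^954 ends in 9.

9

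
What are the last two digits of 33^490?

49

Successive squares of 33 mod 100: 33^1≡33, 33^2≡89, 33^4≡21, 33^8≡41, 33^16≡81, 33^32≡61, 33^64≡21, 33^128≡41, 33^256≡81.
Since 490 = 2 + 8 + 32 + 64 + 128 + 256 in binary, 33^490 ≡ 89·41·61·21·41·81 ≡ 49 (mod 100).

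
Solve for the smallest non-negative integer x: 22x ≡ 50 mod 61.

30

22⁻¹ ≡ 25 (mod 61) because 22·25 = 550 = 9·61 + 1.
So x ≡ 25·50 = 1250 ≡ 30 (mod 61).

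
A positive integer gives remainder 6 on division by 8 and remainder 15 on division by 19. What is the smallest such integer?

x ≡ 6 (mod 8) gives x ∈ {6, 14, 22, 30, 38, 46, 54, 62, …}.
The first of these with x mod 19 = 15 is 110.

110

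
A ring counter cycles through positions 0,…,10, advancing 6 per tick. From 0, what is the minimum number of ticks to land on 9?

The inverse of 6 mod 11 is 2 (since 6·2 = 12 ≡ 1).
So x ≡ 2·9 = 18 ≡ 7 (mod 11).

7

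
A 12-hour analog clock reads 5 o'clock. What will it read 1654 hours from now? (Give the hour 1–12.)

1654 = 137·12 + 10, so 1654 mod 12 = 10.
5 + 10 → 3 on a 12-hour dial.

3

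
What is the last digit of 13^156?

1

Last digits of 3^n: 3, 9, 7, 1 (period 4).
156 mod 4 = 0, so the last digit matches 3^4 = 1.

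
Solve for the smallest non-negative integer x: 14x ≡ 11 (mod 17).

2

14⁻¹ ≡ 11 (mod 17) because 14·11 = 154 = 9·17 + 1.
So x ≡ 11·11 = 121 ≡ 2 (mod 17).
Check: 14·2 = 28 = 1·17 + 11.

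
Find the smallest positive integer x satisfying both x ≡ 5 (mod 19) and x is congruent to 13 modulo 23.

404

Since 23·5 ≡ 1 (mod 19), take x = 13 + 23·((5−13)·5 mod 19) = 13 + 23·17 = 404.
Check: 404 mod 19 = 5, 404 mod 23 = 13.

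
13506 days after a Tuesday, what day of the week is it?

Dividing 13506 by 7 gives quotient 1929 and remainder 3.
Tuesday + 3 days → Friday.

Friday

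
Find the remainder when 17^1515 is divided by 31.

Square-and-reduce mod 31: 17^1≡17, 17^2≡10, 17^4≡7, 17^8≡18, 17^16≡14, 17^32≡10, 17^64≡7, 17^128≡18, 17^256≡14, 17^512≡10, 17^1024≡7.
Since 1515 = 1 + 2 + 8 + 32 + 64 + 128 + 256 + 1024 in binary, 17^1515 ≡ 17·10·18·10·7·18·14·7 ≡ 30 (mod 31).

30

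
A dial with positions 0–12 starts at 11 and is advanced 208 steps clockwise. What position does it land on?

208 − 16·13 = 0, so 208 ≡ 0 (mod 13).
(11 + 0) mod 13 = 11.

11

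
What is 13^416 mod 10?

1

The units digit of 13^n cycles with period 4: 3, 9, 7, 1, …
416 mod 4 = 0, so the last digit matches 3^4 = 1.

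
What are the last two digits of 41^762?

81

Successive squares of 41 mod 100: 41^1≡41, 41^2≡81, 41^4≡61, 41^8≡21, 41^16≡41, 41^32≡81, 41^64≡61, 41^128≡21, 41^256≡41, 41^512≡81.
762 = 2 + 8 + 16 + 32 + 64 + 128 + 512, so 41^762 ≡ 81·21·41·81·61·21·81 ≡ 81 (mod 100).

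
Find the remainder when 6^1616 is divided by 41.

18

Square-and-reduce mod 41: 6^1≡6, 6^2≡36, 6^4≡25, 6^8≡10, 6^16≡18, 6^32≡37, 6^64≡16, 6^128≡10, 6^256≡18, 6^512≡37, 6^1024≡16.
1616 = 16 + 64 + 512 + 1024, so 6^1616 ≡ 18·16·37·16 ≡ 18 (mod 41).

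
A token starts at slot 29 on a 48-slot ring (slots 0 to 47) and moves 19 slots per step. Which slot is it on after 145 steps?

145·19 = 2755.
2755 = 57·48 + 19, so 2755 mod 48 = 19.
(29 + 19) mod 48 = 0.

0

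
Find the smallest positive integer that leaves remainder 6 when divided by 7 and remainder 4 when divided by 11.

x ≡ 6 (mod 7) gives x ∈ {6, 13, 20, 27, 34, 41, 48}.
The first of these with x mod 11 = 4 is 48.

48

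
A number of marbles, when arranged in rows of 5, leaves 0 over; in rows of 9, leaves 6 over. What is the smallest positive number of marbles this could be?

15

x ≡ 0 (mod 5) gives x ∈ {0, 5, 10, 15}.
The first of these with x mod 9 = 6 is 15.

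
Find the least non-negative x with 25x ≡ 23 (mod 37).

32

The inverse of 25 mod 37 is 3 (since 25·3 = 75 ≡ 1).
Multiplying both sides by 3: x ≡ 3·23 = 69 ≡ 32 (mod 37).
Check: 25·32 = 800 = 21·37 + 23.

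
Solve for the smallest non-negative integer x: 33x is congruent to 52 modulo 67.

30

33⁻¹ ≡ 65 (mod 67) because 33·65 = 2145 = 32·67 + 1.
So x ≡ 65·52 = 3380 ≡ 30 (mod 67).
Check: 33·30 = 990 = 14·67 + 52.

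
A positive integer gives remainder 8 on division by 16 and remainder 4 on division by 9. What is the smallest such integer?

40

x ≡ 4 (mod 9) gives x ∈ {4, 13, 22, 31, 40}.
The first of these with x mod 16 = 8 is 40.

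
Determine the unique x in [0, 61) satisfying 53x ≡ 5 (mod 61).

53⁻¹ ≡ 38 (mod 61) because 53·38 = 2014 = 33·61 + 1.
So x ≡ 38·5 = 190 ≡ 7 (mod 61).
Check: 53·7 = 371 = 6·61 + 5.

7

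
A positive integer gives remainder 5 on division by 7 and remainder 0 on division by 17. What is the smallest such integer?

68

x ≡ 5 (mod 7) gives x ∈ {5, 12, 19, 26, 33, 40, 47, 54, …}.
The first of these with x mod 17 = 0 is 68.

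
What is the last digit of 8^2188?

6

Last digits of 8^n: 8, 4, 2, 6 (period 4).
2188 leaves remainder 0 on division by 4, so 8^2188 ends in 6.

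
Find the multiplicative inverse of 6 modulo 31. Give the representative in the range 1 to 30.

26

31 = 5·6 + 1
6 = 6·1 + 0
Back-substituting gives 6·26 ≡ 1 (mod 31).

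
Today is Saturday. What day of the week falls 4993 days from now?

Monday

4993 − 713·7 = 2, so 4993 ≡ 2 (mod 7).
Saturday + 2 days → Monday.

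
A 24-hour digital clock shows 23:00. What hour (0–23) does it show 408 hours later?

408 = 17·24 + 0, so 408 mod 24 = 0.
(23 + 0) mod 24 = 23.

23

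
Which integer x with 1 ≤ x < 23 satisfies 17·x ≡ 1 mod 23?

19

17·19 = 323 = 14·23 + 1, so 17⁻¹ ≡ 19 (mod 23).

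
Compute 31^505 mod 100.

51

By repeated squaring mod 100: 31^1≡31, 31^2≡61, 31^4≡21, 31^8≡41, 31^16≡81, 31^32≡61, 31^64≡21, 31^128≡41, 31^256≡81.
505 = 1 + 8 + 16 + 32 + 64 + 128 + 256, so 31^505 ≡ 31·41·81·61·21·41·81 ≡ 51 (mod 100).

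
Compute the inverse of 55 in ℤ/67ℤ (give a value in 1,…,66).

67 = 1·55 + 12
55 = 4·12 + 7
12 = 1·7 + 5
7 = 1·5 + 2
5 = 2·2 + 1
2 = 2·1 + 0
Back-substituting gives 55·39 ≡ 1 (mod 67).

39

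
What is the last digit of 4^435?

4

The units digit of 4^n cycles with period 2: 4, 6, …
435 mod 2 = 1, so the last digit matches 4^1 = 4.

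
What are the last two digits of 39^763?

By repeated squaring mod 100: 39^1≡39, 39^2≡21, 39^4≡41, 39^8≡81, 39^16≡61, 39^32≡21, 39^64≡41, 39^128≡81, 39^256≡61, 39^512≡21.
763 = 1 + 2 + 8 + 16 + 32 + 64 + 128 + 512, so 39^763 ≡ 39·21·81·61·21·41·81·21 ≡ 19 (mod 100).

19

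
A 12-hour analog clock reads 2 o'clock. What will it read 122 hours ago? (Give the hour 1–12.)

122 = 10·12 + 2, so 122 mod 12 = 2.
2 − 2 → 12 on a 12-hour dial.

12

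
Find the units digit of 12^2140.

6

Last digits of 2^n: 2, 4, 8, 6 (period 4).
2140 mod 4 = 0, so the last digit matches 2^4 = 6.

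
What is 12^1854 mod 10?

Powers of 2 mod 10 repeat with period 4: 2, 4, 8, 6.
1854 mod 4 = 2, so the last digit matches 2^2 = 4.

4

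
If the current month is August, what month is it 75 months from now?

75 − 6·12 = 3, so 75 ≡ 3 (mod 12).
August + 3 months → November.

November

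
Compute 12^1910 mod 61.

13

By repeated squaring mod 61: 12^1≡12, 12^2≡22, 12^4≡57, 12^8≡16, 12^16≡12, 12^32≡22, 12^64≡57, 12^128≡16, 12^256≡12, 12^512≡22, 12^1024≡57.
Since 1910 = 2 + 4 + 16 + 32 + 64 + 256 + 512 + 1024 in binary, 12^1910 ≡ 22·57·12·22·57·12·22·57 ≡ 13 (mod 61).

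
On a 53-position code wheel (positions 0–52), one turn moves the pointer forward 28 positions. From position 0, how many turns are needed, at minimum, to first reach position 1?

28·36 = 1008 = 19·53 + 1, so 28⁻¹ ≡ 36 (mod 53).

36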